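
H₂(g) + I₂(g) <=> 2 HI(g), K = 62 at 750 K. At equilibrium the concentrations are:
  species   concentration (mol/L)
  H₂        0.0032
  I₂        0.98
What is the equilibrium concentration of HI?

[HI] = 0.44 mol/L

At equilibrium, K = [HI]² / ([H₂]·[I₂]) = 62.
([HI])² / ((0.0032)·(0.98)) = 62
[HI]² = 0.194 ⇒ [HI] = 0.44 mol/L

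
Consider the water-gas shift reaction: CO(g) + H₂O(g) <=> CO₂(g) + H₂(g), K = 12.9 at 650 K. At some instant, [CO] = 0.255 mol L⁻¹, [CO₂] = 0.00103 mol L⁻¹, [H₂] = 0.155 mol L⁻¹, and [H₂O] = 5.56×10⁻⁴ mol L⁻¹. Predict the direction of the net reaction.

Q = [CO₂]·[H₂] / ([CO]·[H₂O]) = (0.00103)·(0.155) / ((0.255)·(5.56×10⁻⁴)) = 1.13
Q = 1.13 < K = 12.9, so the forward reaction proceeds.

to the right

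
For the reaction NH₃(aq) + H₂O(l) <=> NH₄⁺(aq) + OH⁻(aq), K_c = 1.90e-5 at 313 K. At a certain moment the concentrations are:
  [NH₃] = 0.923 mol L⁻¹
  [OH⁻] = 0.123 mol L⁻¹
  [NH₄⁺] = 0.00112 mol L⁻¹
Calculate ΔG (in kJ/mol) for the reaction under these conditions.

ΔG = 5.36 kJ/mol

(H₂O is a pure liquid — omitted from Q_c.)
Q_c = [NH₄⁺]·[OH⁻] / [NH₃] = (0.00112)·(0.123) / (0.923) = 1.49e-4
ΔG = RT ln(Q_c/K_c) = (8.314 J mol⁻¹ K⁻¹)(313 K) × ln(1.49e-4/1.90e-5)
   = (2.602 kJ/mol)(2.060) = 5.36 kJ/mol
ΔG > 0, so the forward reaction is non-spontaneous (proceeds in reverse).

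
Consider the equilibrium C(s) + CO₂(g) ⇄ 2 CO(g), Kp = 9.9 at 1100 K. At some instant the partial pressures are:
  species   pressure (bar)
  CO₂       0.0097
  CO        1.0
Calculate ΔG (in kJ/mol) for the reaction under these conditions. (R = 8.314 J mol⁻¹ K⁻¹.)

ΔG = 21.4 kJ/mol

(C is a pure solid — omitted from Qp.)
Qp = P(CO)² / P(CO₂) = (1.0)² / (0.0097) = 103
ΔG = RT ln(Qp/Kp) = (8.314 J mol⁻¹ K⁻¹)(1100 K) × ln(103/9.9)
   = (9.145 kJ/mol)(2.342) = 21.4 kJ/mol
ΔG > 0, so the forward reaction is non-spontaneous (proceeds in reverse).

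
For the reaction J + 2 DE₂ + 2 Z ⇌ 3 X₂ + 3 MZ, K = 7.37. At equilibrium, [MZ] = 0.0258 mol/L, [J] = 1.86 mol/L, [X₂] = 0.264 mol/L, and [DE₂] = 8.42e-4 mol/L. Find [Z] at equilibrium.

[Z] = 0.180 mol/L

At equilibrium, K = [X₂]³·[MZ]³ / ([J]·[DE₂]²·[Z]²) = 7.37.
(0.264)³·(0.0258)³ / ((1.86)·(8.42e-4)²·([Z])²) = 7.37
[Z]² = 0.0325 ⇒ [Z] = 0.180 mol/L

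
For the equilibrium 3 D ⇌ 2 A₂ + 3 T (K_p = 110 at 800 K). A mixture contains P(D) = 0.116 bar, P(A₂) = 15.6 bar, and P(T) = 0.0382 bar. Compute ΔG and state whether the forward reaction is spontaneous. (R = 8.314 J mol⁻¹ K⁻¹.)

ΔG = -16.9 kJ/mol; the forward reaction is spontaneous

Q_p = P(A₂)²·P(T)³ / P(D)³ = (15.6)²·(0.0382)³ / (0.116)³ = 8.69
ΔG = RT ln(Q_p/K_p) = (8.314 J mol⁻¹ K⁻¹)(800 K) × ln(8.69/110)
   = (6.651 kJ/mol)(-2.538) = -16.9 kJ/mol
ΔG < 0, so the forward reaction is spontaneous (proceeds forward).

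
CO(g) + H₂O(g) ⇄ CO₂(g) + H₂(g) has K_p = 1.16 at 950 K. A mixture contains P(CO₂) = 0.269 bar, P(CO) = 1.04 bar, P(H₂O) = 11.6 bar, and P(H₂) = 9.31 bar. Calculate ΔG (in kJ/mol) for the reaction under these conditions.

Q_p = P(CO₂)·P(H₂) / (P(CO)·P(H₂O)) = (0.269)·(9.31) / ((1.04)·(11.6)) = 0.208
ΔG = RT ln(Q_p/K_p) = (8.314 J mol⁻¹ K⁻¹)(950 K) × ln(0.208/1.16)
   = (7.898 kJ/mol)(-1.719) = -13.6 kJ/mol
ΔG < 0, so the forward reaction is spontaneous (proceeds forward).

ΔG = -13.6 kJ/mol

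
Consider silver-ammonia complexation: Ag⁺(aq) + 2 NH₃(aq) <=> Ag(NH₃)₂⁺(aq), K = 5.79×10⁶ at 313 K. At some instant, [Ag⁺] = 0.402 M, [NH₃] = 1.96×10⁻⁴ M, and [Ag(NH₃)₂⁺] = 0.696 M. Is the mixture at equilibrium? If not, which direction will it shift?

Q = [Ag(NH₃)₂⁺] / ([Ag⁺]·[NH₃]²) = (0.696) / ((0.402)·(1.96×10⁻⁴)²) = 4.51×10⁷
Q = 4.51×10⁷ > K = 5.79×10⁶: net reverse reaction.

no; Q > K, reaction proceeds in reverse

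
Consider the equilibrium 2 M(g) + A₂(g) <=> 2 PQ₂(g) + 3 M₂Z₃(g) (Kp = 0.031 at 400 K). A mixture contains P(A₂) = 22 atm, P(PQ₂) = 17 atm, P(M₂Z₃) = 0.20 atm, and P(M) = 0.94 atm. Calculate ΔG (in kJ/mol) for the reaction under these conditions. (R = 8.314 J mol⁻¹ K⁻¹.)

ΔG = 4.47 kJ/mol

Qp = P(PQ₂)²·P(M₂Z₃)³ / (P(M)²·P(A₂)) = (17)²·(0.20)³ / ((0.94)²·(22)) = 0.119
ΔG = RT ln(Qp/Kp) = (8.314 J mol⁻¹ K⁻¹)(400 K) × ln(0.119/0.031)
   = (3.326 kJ/mol)(1.345) = 4.47 kJ/mol
ΔG > 0, so the forward reaction is non-spontaneous (proceeds in reverse).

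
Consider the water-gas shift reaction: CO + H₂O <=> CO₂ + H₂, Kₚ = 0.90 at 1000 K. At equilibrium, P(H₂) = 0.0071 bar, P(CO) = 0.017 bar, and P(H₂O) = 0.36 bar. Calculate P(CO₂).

At equilibrium, Kₚ = P(CO₂)·P(H₂) / (P(CO)·P(H₂O)) = 0.90.
(P(CO₂))·(0.0071) / ((0.017)·(0.36)) = 0.90
P(CO₂) = 0.776 = 0.78 bar

P(CO₂) = 0.78 bar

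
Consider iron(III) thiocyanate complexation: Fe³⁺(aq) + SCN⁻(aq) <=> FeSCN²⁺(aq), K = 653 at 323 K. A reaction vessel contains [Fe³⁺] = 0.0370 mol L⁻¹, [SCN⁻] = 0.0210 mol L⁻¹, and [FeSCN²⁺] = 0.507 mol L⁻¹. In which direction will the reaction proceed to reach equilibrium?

Q = [FeSCN²⁺] / ([Fe³⁺]·[SCN⁻]) = (0.507) / ((0.0370)·(0.0210)) = 653
Q = 653 = K, so the system is already at equilibrium.

no net change (already at equilibrium)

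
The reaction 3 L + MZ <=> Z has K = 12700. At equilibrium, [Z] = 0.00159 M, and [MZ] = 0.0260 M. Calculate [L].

[L] = 0.0169 M

At equilibrium, K = [Z] / ([L]³·[MZ]) = 12700.
(0.00159) / (([L])³·(0.0260)) = 12700
[L]³ = 4.82×10⁻⁶ ⇒ [L] = 0.0169 M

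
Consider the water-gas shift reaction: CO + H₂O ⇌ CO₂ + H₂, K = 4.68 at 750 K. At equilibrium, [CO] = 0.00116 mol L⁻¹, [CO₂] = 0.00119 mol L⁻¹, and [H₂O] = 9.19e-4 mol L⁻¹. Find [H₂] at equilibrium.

[H₂] = 0.00419 mol L⁻¹

At equilibrium, K = [CO₂]·[H₂] / ([CO]·[H₂O]) = 4.68.
(0.00119)·([H₂]) / ((0.00116)·(9.19e-4)) = 4.68
[H₂] = 0.00419 mol L⁻¹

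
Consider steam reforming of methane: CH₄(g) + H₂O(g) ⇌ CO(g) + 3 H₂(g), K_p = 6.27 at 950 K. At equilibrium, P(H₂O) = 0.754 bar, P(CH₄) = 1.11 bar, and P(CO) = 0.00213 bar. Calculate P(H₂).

P(H₂) = 13.5 bar

At equilibrium, K_p = P(CO)·P(H₂)³ / (P(CH₄)·P(H₂O)) = 6.27.
(0.00213)·(P(H₂))³ / ((1.11)·(0.754)) = 6.27
P(H₂)³ = 2460 ⇒ P(H₂) = 13.5 bar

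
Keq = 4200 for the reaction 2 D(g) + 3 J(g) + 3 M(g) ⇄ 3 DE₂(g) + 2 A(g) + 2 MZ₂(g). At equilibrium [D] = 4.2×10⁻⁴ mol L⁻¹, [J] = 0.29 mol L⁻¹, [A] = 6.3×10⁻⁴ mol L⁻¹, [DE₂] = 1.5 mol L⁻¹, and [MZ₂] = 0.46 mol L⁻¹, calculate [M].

[M] = 0.25 mol L⁻¹

At equilibrium, Keq = [DE₂]³·[A]²·[MZ₂]² / ([D]²·[J]³·[M]³) = 4200.
(1.5)³·(6.3×10⁻⁴)²·(0.46)² / ((4.2×10⁻⁴)²·(0.29)³·([M])³) = 4200
[M]³ = 0.0157 ⇒ [M] = 0.25 mol L⁻¹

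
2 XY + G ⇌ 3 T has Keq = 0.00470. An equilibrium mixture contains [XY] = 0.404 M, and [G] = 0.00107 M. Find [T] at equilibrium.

At equilibrium, Keq = [T]³ / ([XY]²·[G]) = 0.00470.
([T])³ / ((0.404)²·(0.00107)) = 0.00470
[T]³ = 8.21e-7 ⇒ [T] = 0.00936 M

[T] = 0.00936 M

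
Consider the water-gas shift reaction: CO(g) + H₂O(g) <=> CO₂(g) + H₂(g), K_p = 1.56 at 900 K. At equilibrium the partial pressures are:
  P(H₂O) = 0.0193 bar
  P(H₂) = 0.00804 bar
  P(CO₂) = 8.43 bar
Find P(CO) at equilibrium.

P(CO) = 2.25 bar

At equilibrium, K_p = P(CO₂)·P(H₂) / (P(CO)·P(H₂O)) = 1.56.
(8.43)·(0.00804) / ((P(CO))·(0.0193)) = 1.56
P(CO) = 2.25 bar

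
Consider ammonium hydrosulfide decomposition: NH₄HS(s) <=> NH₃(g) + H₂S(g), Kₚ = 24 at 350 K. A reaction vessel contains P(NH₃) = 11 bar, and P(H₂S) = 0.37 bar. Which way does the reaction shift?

(NH₄HS is a pure solid — omitted from Qₚ.)
Qₚ = P(NH₃)·P(H₂S) = (11)·(0.37) = 4.1
Qₚ = 4.1 < Kₚ = 24, so the forward reaction proceeds.

forward (toward products)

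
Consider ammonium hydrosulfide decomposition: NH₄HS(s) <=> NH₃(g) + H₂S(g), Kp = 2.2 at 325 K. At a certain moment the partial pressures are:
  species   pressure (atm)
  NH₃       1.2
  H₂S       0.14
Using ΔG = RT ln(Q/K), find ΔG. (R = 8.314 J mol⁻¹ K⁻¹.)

(NH₄HS is a pure solid — omitted from Qp.)
Qp = P(NH₃)·P(H₂S) = (1.2)·(0.14) = 0.168
ΔG = RT ln(Qp/Kp) = (8.314 J mol⁻¹ K⁻¹)(325 K) × ln(0.168/2.2)
   = (2.702 kJ/mol)(-2.572) = -6.95 kJ/mol
ΔG < 0, so the forward reaction is spontaneous (proceeds forward).

ΔG = -6.95 kJ/mol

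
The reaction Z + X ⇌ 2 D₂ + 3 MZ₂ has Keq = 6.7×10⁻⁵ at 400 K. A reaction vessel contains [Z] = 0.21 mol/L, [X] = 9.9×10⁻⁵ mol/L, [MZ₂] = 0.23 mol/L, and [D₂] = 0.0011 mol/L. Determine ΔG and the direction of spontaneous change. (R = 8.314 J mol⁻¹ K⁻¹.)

ΔG = 7.84 kJ/mol; the forward reaction is non-spontaneous

Q = [D₂]²·[MZ₂]³ / ([Z]·[X]) = (0.0011)²·(0.23)³ / ((0.21)·(9.9×10⁻⁵)) = 7.08×10⁻⁴
ΔG = RT ln(Q/Keq) = (8.314 J mol⁻¹ K⁻¹)(400 K) × ln(7.08×10⁻⁴/6.7×10⁻⁵)
   = (3.326 kJ/mol)(2.358) = 7.84 kJ/mol
ΔG > 0, so the forward reaction is non-spontaneous (proceeds in reverse).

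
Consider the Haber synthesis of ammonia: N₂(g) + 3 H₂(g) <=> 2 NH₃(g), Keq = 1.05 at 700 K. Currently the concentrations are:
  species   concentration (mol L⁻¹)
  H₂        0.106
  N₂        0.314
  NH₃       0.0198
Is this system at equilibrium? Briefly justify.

Q = [NH₃]² / ([N₂]·[H₂]³) = (0.0198)² / ((0.314)·(0.106)³) = 1.05
Q = 1.05 = Keq; the system is at equilibrium.

yes, at equilibrium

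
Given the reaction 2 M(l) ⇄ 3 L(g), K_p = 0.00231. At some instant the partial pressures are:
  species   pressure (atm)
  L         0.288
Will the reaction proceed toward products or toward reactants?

reverse (toward reactants)

(M is a pure liquid — omitted from Q_p.)
Q_p = P(L)³ = (0.288)³ = 0.0239
Q_p = 0.0239 > K_p = 0.00231, so the reverse reaction proceeds.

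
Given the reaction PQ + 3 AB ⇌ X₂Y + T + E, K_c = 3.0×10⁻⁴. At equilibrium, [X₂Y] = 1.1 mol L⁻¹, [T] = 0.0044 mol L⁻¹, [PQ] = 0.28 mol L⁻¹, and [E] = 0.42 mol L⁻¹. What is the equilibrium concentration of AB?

At equilibrium, K_c = [X₂Y]·[T]·[E] / ([PQ]·[AB]³) = 3.0×10⁻⁴.
(1.1)·(0.0044)·(0.42) / ((0.28)·([AB])³) = 3.0×10⁻⁴
[AB]³ = 24.2 ⇒ [AB] = 2.9 mol L⁻¹

[AB] = 2.9 mol L⁻¹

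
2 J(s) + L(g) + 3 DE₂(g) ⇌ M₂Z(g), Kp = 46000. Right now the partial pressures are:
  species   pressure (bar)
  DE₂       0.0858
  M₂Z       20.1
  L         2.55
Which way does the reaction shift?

in the forward direction

(J is a pure solid — omitted from Qp.)
Qp = P(M₂Z) / (P(L)·P(DE₂)³) = (20.1) / ((2.55)·(0.0858)³) = 12500
Qp = 12500 < Kp = 46000, so the forward reaction proceeds.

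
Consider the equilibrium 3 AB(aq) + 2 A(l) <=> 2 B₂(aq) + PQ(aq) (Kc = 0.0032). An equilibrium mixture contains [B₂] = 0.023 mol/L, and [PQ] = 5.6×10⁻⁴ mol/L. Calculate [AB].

[AB] = 0.045 mol/L

(A is a pure liquid — omitted from Kc.)
At equilibrium, Kc = [B₂]²·[PQ] / [AB]³ = 0.0032.
(0.023)²·(5.6×10⁻⁴) / ([AB])³ = 0.0032
[AB]³ = 9.26×10⁻⁵ ⇒ [AB] = 0.045 mol/L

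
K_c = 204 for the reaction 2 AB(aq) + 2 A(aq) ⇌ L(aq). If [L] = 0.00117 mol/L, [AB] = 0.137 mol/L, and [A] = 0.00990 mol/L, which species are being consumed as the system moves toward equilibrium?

L (products)

Q_c = [L] / ([AB]²·[A]²) = (0.00117) / ((0.137)²·(0.00990)²) = 636
Q_c = 636 > K_c = 204: net reverse reaction.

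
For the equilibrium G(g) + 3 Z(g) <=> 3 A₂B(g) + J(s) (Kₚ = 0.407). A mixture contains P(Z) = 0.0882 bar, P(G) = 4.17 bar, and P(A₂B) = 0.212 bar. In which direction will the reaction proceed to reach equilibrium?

(J is a pure solid — omitted from Qₚ.)
Qₚ = P(A₂B)³ / (P(G)·P(Z)³) = (0.212)³ / ((4.17)·(0.0882)³) = 3.33
Qₚ = 3.33 > Kₚ = 0.407, so the reverse reaction proceeds.

to the left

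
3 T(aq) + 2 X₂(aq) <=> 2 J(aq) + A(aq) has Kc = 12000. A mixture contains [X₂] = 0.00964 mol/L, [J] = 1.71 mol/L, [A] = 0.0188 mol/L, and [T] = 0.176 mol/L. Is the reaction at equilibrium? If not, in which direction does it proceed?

Qc = [J]²·[A] / ([T]³·[X₂]²) = (1.71)²·(0.0188) / ((0.176)³·(0.00964)²) = 1.09e5
Qc = 1.09e5 > Kc = 12000, so the reverse reaction proceeds.

toward reactants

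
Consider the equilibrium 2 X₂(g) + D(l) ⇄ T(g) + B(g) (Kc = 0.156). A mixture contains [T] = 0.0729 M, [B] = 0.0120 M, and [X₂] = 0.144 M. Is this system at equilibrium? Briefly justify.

no; Q < K, reaction proceeds forward

(D is a pure liquid — omitted from Qc.)
Qc = [T]·[B] / [X₂]² = (0.0729)·(0.0120) / (0.144)² = 0.0422
Qc = 0.0422 < Kc = 0.156: net forward reaction.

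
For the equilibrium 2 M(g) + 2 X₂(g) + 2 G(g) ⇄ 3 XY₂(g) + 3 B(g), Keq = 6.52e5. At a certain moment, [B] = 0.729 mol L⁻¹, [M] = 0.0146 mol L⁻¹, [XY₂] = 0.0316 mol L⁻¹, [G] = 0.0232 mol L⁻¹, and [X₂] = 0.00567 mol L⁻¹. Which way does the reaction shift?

to the left

Q = [XY₂]³·[B]³ / ([M]²·[X₂]²·[G]²) = (0.0316)³·(0.729)³ / ((0.0146)²·(0.00567)²·(0.0232)²) = 3.31e6
Q = 3.31e6 > Keq = 6.52e5, so the reverse reaction proceeds.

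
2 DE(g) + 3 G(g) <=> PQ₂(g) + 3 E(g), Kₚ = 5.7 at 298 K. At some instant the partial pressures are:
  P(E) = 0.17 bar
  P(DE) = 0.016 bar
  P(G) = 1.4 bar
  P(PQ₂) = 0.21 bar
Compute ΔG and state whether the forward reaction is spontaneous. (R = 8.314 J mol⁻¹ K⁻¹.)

Qₚ = P(PQ₂)·P(E)³ / (P(DE)²·P(G)³) = (0.21)·(0.17)³ / ((0.016)²·(1.4)³) = 1.47
ΔG = RT ln(Qₚ/Kₚ) = (8.314 J mol⁻¹ K⁻¹)(298 K) × ln(1.47/5.7)
   = (2.478 kJ/mol)(-1.355) = -3.36 kJ/mol
ΔG < 0, so the forward reaction is spontaneous (proceeds forward).

ΔG = -3.36 kJ/mol; the forward reaction is spontaneous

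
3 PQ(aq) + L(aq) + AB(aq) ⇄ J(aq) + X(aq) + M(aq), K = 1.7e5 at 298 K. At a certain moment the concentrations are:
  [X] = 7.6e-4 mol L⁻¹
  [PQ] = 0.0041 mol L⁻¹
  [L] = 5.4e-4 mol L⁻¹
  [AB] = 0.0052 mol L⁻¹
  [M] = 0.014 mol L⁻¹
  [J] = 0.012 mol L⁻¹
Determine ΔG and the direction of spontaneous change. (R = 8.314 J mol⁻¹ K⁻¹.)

ΔG = 3.36 kJ/mol; the forward reaction is non-spontaneous

Q = [J]·[X]·[M] / ([PQ]³·[L]·[AB]) = (0.012)·(7.6e-4)·(0.014) / ((0.0041)³·(5.4e-4)·(0.0052)) = 6.60e5
ΔG = RT ln(Q/K) = (8.314 J mol⁻¹ K⁻¹)(298 K) × ln(6.60e5/1.7e5)
   = (2.478 kJ/mol)(1.356) = 3.36 kJ/mol
ΔG > 0, so the forward reaction is non-spontaneous (proceeds in reverse).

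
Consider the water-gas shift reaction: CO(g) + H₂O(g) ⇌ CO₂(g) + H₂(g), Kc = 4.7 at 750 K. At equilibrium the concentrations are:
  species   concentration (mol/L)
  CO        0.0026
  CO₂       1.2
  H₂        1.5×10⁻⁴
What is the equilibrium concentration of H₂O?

[H₂O] = 0.015 mol/L

At equilibrium, Kc = [CO₂]·[H₂] / ([CO]·[H₂O]) = 4.7.
(1.2)·(1.5×10⁻⁴) / ((0.0026)·([H₂O])) = 4.7
[H₂O] = 0.0147 = 0.015 mol/L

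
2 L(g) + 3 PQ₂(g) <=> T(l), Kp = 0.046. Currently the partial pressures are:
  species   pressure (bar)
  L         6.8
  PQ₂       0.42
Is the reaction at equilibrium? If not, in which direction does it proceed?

to the left

(T is a pure liquid — omitted from Qp.)
Qp = 1 / (P(L)²·P(PQ₂)³) = 1 / ((6.8)²·(0.42)³) = 0.29
Qp = 0.29 > Kp = 0.046, so the reverse reaction proceeds.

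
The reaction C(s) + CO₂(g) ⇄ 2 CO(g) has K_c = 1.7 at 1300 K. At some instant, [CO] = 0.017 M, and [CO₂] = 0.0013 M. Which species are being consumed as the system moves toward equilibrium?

C, CO₂ (reactants)

(C is a pure solid — omitted from Q_c.)
Q_c = [CO]² / [CO₂] = (0.017)² / (0.0013) = 0.22
Q_c = 0.22 < K_c = 1.7: net forward reaction.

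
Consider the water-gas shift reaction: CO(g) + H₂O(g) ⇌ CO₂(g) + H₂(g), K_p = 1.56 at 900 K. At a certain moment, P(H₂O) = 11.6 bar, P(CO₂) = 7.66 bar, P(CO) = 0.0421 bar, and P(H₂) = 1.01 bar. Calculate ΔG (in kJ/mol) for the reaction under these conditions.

Q_p = P(CO₂)·P(H₂) / (P(CO)·P(H₂O)) = (7.66)·(1.01) / ((0.0421)·(11.6)) = 15.8
ΔG = RT ln(Q_p/K_p) = (8.314 J mol⁻¹ K⁻¹)(900 K) × ln(15.8/1.56)
   = (7.483 kJ/mol)(2.315) = 17.3 kJ/mol
ΔG > 0, so the forward reaction is non-spontaneous (proceeds in reverse).

ΔG = 17.3 kJ/mol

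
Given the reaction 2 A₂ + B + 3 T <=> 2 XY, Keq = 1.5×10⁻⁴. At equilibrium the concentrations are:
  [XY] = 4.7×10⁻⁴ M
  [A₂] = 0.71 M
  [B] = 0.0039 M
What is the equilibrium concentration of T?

[T] = 0.91 M

At equilibrium, Keq = [XY]² / ([A₂]²·[B]·[T]³) = 1.5×10⁻⁴.
(4.7×10⁻⁴)² / ((0.71)²·(0.0039)·([T])³) = 1.5×10⁻⁴
[T]³ = 0.749 ⇒ [T] = 0.91 M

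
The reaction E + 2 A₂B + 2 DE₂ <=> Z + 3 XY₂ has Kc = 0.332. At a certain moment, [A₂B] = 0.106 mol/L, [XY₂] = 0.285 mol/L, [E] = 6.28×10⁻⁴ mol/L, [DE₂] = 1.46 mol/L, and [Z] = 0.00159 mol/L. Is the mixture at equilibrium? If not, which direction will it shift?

no; Q > K, reaction proceeds in reverse

Qc = [Z]·[XY₂]³ / ([E]·[A₂B]²·[DE₂]²) = (0.00159)·(0.285)³ / ((6.28×10⁻⁴)·(0.106)²·(1.46)²) = 2.45
Qc = 2.45 > Kc = 0.332: net reverse reaction.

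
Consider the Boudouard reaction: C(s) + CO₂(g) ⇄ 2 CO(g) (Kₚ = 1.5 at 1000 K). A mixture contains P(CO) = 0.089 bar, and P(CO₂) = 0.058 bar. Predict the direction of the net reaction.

to the right

(C is a pure solid — omitted from Qₚ.)
Qₚ = P(CO)² / P(CO₂) = (0.089)² / (0.058) = 0.14
Qₚ = 0.14 < Kₚ = 1.5, so the forward reaction proceeds.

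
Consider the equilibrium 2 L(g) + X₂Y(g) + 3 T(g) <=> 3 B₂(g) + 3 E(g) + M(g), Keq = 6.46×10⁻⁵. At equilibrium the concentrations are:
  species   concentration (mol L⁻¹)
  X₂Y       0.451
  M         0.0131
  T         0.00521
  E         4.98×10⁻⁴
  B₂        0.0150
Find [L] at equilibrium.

[L] = 0.00115 mol L⁻¹

At equilibrium, Keq = [B₂]³·[E]³·[M] / ([L]²·[X₂Y]·[T]³) = 6.46×10⁻⁵.
(0.0150)³·(4.98×10⁻⁴)³·(0.0131) / (([L])²·(0.451)·(0.00521)³) = 6.46×10⁻⁵
[L]² = 1.33×10⁻⁶ ⇒ [L] = 0.00115 mol L⁻¹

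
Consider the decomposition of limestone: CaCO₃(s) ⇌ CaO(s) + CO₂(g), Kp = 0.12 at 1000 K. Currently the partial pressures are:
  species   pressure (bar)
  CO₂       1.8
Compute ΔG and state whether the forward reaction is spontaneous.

ΔG = 22.5 kJ/mol; the forward reaction is non-spontaneous

(CaCO₃, CaO are pure solids — omitted from Qp.)
Qp = P(CO₂) = 1.80
ΔG = RT ln(Qp/Kp) = (8.314 J mol⁻¹ K⁻¹)(1000 K) × ln(1.80/0.12)
   = (8.314 kJ/mol)(2.708) = 22.5 kJ/mol
ΔG > 0, so the forward reaction is non-spontaneous (proceeds in reverse).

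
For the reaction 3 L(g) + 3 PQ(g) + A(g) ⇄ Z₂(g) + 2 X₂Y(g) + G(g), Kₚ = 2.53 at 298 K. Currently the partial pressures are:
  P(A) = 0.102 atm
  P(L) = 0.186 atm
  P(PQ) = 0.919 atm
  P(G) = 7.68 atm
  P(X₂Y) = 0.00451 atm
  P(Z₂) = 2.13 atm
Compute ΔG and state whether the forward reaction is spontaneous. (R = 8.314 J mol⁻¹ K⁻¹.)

ΔG = -3.36 kJ/mol; the forward reaction is spontaneous

Qₚ = P(Z₂)·P(X₂Y)²·P(G) / (P(L)³·P(PQ)³·P(A)) = (2.13)·(0.00451)²·(7.68) / ((0.186)³·(0.919)³·(0.102)) = 0.653
ΔG = RT ln(Qₚ/Kₚ) = (8.314 J mol⁻¹ K⁻¹)(298 K) × ln(0.653/2.53)
   = (2.478 kJ/mol)(-1.354) = -3.36 kJ/mol
ΔG < 0, so the forward reaction is spontaneous (proceeds forward).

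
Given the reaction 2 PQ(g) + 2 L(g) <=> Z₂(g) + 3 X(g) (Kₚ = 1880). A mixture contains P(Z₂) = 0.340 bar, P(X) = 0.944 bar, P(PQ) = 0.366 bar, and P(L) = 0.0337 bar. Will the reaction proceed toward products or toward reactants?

Qₚ = P(Z₂)·P(X)³ / (P(PQ)²·P(L)²) = (0.340)·(0.944)³ / ((0.366)²·(0.0337)²) = 1880
Qₚ = 1880 = Kₚ, so the system is already at equilibrium.

no net change (already at equilibrium)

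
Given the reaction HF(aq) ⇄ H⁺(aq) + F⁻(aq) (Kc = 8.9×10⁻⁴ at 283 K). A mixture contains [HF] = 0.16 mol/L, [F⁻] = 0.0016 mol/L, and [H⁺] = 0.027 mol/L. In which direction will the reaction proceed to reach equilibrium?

to the right

Qc = [H⁺]·[F⁻] / [HF] = (0.027)·(0.0016) / (0.16) = 2.7×10⁻⁴
Qc = 2.7×10⁻⁴ < Kc = 8.9×10⁻⁴, so the forward reaction proceeds.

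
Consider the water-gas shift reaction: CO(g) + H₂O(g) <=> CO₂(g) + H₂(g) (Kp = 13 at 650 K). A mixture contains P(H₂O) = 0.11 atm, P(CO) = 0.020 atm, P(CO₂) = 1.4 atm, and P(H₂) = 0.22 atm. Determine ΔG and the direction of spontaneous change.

Qp = P(CO₂)·P(H₂) / (P(CO)·P(H₂O)) = (1.4)·(0.22) / ((0.020)·(0.11)) = 140
ΔG = RT ln(Qp/Kp) = (8.314 J mol⁻¹ K⁻¹)(650 K) × ln(140/13)
   = (5.404 kJ/mol)(2.377) = 12.8 kJ/mol
ΔG > 0, so the forward reaction is non-spontaneous (proceeds in reverse).

ΔG = 12.8 kJ/mol; the forward reaction is non-spontaneous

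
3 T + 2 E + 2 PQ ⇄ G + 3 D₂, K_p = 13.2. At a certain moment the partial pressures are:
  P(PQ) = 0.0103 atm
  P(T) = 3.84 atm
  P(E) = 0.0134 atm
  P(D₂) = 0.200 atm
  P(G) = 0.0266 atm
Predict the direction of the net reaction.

Q_p = P(G)·P(D₂)³ / (P(T)³·P(E)²·P(PQ)²) = (0.0266)·(0.200)³ / ((3.84)³·(0.0134)²·(0.0103)²) = 197
Q_p = 197 > K_p = 13.2, so the reverse reaction proceeds.

reverse (toward reactants)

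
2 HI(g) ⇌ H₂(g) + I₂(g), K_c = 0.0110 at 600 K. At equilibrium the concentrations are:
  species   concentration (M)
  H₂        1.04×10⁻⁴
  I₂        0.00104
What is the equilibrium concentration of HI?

At equilibrium, K_c = [H₂]·[I₂] / [HI]² = 0.0110.
(1.04×10⁻⁴)·(0.00104) / ([HI])² = 0.0110
[HI]² = 9.83×10⁻⁶ ⇒ [HI] = 0.00314 M

[HI] = 0.00314 M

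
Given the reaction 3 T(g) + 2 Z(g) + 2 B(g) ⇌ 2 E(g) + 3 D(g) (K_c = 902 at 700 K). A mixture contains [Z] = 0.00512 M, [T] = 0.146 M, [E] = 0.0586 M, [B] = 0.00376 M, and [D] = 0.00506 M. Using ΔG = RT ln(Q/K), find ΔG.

Q_c = [E]²·[D]³ / ([T]³·[Z]²·[B]²) = (0.0586)²·(0.00506)³ / ((0.146)³·(0.00512)²·(0.00376)²) = 386
ΔG = RT ln(Q_c/K_c) = (8.314 J mol⁻¹ K⁻¹)(700 K) × ln(386/902)
   = (5.820 kJ/mol)(-0.8488) = -4.94 kJ/mol
ΔG < 0, so the forward reaction is spontaneous (proceeds forward).

ΔG = -4.94 kJ/mol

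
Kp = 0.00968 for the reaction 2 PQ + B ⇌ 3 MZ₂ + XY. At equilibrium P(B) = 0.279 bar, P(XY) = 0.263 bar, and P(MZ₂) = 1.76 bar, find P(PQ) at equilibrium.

P(PQ) = 23.0 bar

At equilibrium, Kp = P(MZ₂)³·P(XY) / (P(PQ)²·P(B)) = 0.00968.
(1.76)³·(0.263) / ((P(PQ))²·(0.279)) = 0.00968
P(PQ)² = 531 ⇒ P(PQ) = 23.0 bar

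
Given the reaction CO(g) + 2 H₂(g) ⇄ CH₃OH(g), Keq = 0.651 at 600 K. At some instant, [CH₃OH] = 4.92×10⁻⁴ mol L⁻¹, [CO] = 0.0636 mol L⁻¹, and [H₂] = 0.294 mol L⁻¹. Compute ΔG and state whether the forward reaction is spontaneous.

Q = [CH₃OH] / ([CO]·[H₂]²) = (4.92×10⁻⁴) / ((0.0636)·(0.294)²) = 0.0895
ΔG = RT ln(Q/Keq) = (8.314 J mol⁻¹ K⁻¹)(600 K) × ln(0.0895/0.651)
   = (4.988 kJ/mol)(-1.984) = -9.90 kJ/mol
ΔG < 0, so the forward reaction is spontaneous (proceeds forward).

ΔG = -9.90 kJ/mol; the forward reaction is spontaneous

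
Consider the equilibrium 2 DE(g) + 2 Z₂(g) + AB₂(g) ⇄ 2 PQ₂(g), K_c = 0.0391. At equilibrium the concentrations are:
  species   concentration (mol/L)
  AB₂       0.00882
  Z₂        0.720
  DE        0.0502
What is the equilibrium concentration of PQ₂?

At equilibrium, K_c = [PQ₂]² / ([DE]²·[Z₂]²·[AB₂]) = 0.0391.
([PQ₂])² / ((0.0502)²·(0.720)²·(0.00882)) = 0.0391
[PQ₂]² = 4.51×10⁻⁷ ⇒ [PQ₂] = 6.71×10⁻⁴ mol/L

[PQ₂] = 6.71×10⁻⁴ mol/L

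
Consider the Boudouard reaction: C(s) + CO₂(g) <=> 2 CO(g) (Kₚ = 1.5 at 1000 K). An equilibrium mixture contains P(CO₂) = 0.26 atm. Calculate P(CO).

P(CO) = 0.62 atm

(C is a pure solid — omitted from Kₚ.)
At equilibrium, Kₚ = P(CO)² / P(CO₂) = 1.5.
(P(CO))² / (0.26) = 1.5
P(CO)² = 0.390 ⇒ P(CO) = 0.62 atm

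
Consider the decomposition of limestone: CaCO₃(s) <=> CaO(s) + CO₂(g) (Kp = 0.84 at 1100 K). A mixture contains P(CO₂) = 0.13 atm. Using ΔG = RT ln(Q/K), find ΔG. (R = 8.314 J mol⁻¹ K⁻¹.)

(CaCO₃, CaO are pure solids — omitted from Qp.)
Qp = P(CO₂) = 0.130
ΔG = RT ln(Qp/Kp) = (8.314 J mol⁻¹ K⁻¹)(1100 K) × ln(0.130/0.84)
   = (9.145 kJ/mol)(-1.866) = -17.1 kJ/mol
ΔG < 0, so the forward reaction is spontaneous (proceeds forward).

ΔG = -17.1 kJ/mol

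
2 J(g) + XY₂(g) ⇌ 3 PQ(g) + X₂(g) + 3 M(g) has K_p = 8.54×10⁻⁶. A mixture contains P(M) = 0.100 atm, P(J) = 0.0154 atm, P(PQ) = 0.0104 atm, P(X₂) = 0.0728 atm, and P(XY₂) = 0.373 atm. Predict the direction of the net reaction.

Q_p = P(PQ)³·P(X₂)·P(M)³ / (P(J)²·P(XY₂)) = (0.0104)³·(0.0728)·(0.100)³ / ((0.0154)²·(0.373)) = 9.26×10⁻⁷
Q_p = 9.26×10⁻⁷ < K_p = 8.54×10⁻⁶, so the forward reaction proceeds.

to the right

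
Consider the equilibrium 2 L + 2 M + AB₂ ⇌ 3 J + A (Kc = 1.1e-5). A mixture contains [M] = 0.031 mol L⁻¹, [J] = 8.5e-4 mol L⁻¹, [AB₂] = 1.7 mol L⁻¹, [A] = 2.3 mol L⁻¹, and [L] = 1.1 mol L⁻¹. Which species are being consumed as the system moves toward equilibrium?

L, M, AB₂ (reactants)

Qc = [J]³·[A] / ([L]²·[M]²·[AB₂]) = (8.5e-4)³·(2.3) / ((1.1)²·(0.031)²·(1.7)) = 7.1e-7
Qc = 7.1e-7 < Kc = 1.1e-5: net forward reaction.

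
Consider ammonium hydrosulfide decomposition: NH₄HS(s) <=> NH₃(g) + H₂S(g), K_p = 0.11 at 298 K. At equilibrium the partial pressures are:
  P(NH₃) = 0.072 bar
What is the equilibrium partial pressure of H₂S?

(NH₄HS is a pure solid — omitted from K_p.)
At equilibrium, K_p = P(NH₃)·P(H₂S) = 0.11.
(0.072)·(P(H₂S)) = 0.11
P(H₂S) = 1.53 = 1.5 bar

P(H₂S) = 1.5 bar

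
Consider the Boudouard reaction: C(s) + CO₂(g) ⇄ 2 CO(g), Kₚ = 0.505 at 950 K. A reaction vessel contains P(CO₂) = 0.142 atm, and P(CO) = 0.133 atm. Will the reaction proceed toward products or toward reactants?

(C is a pure solid — omitted from Qₚ.)
Qₚ = P(CO)² / P(CO₂) = (0.133)² / (0.142) = 0.125
Qₚ = 0.125 < Kₚ = 0.505, so the forward reaction proceeds.

forward (toward products)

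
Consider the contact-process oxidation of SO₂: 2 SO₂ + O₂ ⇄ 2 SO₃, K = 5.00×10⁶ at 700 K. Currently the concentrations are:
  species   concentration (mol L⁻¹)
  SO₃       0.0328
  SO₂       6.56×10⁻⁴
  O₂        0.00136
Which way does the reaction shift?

Q = [SO₃]² / ([SO₂]²·[O₂]) = (0.0328)² / ((6.56×10⁻⁴)²·(0.00136)) = 1.84×10⁶
Q = 1.84×10⁶ < K = 5.00×10⁶, so the forward reaction proceeds.

toward products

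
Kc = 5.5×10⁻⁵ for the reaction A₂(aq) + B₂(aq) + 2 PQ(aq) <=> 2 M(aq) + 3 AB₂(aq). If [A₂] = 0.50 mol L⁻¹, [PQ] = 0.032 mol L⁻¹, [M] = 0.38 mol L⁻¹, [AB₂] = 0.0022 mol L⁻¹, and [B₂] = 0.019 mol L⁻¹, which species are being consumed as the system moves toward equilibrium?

Qc = [M]²·[AB₂]³ / ([A₂]·[B₂]·[PQ]²) = (0.38)²·(0.0022)³ / ((0.50)·(0.019)·(0.032)²) = 1.6×10⁻⁴
Qc = 1.6×10⁻⁴ > Kc = 5.5×10⁻⁵: net reverse reaction.

M, AB₂ (products)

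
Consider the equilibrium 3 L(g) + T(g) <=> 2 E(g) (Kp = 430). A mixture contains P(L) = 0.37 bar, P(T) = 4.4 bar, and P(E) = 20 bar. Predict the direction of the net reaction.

toward reactants

Qp = P(E)² / (P(L)³·P(T)) = (20)² / ((0.37)³·(4.4)) = 1800
Qp = 1800 > Kp = 430, so the reverse reaction proceeds.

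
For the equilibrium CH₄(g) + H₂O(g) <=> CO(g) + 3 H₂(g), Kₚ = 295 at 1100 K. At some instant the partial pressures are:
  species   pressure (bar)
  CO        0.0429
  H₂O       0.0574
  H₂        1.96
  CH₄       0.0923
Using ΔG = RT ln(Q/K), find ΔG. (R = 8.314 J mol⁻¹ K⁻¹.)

ΔG = -14.4 kJ/mol

Qₚ = P(CO)·P(H₂)³ / (P(CH₄)·P(H₂O)) = (0.0429)·(1.96)³ / ((0.0923)·(0.0574)) = 61.0
ΔG = RT ln(Qₚ/Kₚ) = (8.314 J mol⁻¹ K⁻¹)(1100 K) × ln(61.0/295)
   = (9.145 kJ/mol)(-1.576) = -14.4 kJ/mol
ΔG < 0, so the forward reaction is spontaneous (proceeds forward).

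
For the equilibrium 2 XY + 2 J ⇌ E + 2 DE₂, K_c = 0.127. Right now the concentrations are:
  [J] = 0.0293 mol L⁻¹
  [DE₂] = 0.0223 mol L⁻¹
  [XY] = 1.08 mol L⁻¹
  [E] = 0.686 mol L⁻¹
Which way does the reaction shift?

Q_c = [E]·[DE₂]² / ([XY]²·[J]²) = (0.686)·(0.0223)² / ((1.08)²·(0.0293)²) = 0.341
Q_c = 0.341 > K_c = 0.127, so the reverse reaction proceeds.

in the reverse direction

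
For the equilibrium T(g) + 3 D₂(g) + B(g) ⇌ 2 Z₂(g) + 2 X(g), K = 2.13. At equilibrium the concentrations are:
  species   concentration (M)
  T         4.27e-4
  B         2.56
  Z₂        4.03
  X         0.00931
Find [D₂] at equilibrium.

At equilibrium, K = [Z₂]²·[X]² / ([T]·[D₂]³·[B]) = 2.13.
(4.03)²·(0.00931)² / ((4.27e-4)·([D₂])³·(2.56)) = 2.13
[D₂]³ = 0.605 ⇒ [D₂] = 0.846 M

[D₂] = 0.846 M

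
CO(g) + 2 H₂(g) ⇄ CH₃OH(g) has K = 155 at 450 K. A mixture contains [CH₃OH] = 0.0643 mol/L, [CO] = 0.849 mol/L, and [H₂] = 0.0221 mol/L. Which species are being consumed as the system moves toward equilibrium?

none (at equilibrium)

Q = [CH₃OH] / ([CO]·[H₂]²) = (0.0643) / ((0.849)·(0.0221)²) = 155
Q = 155 = K; the system is at equilibrium.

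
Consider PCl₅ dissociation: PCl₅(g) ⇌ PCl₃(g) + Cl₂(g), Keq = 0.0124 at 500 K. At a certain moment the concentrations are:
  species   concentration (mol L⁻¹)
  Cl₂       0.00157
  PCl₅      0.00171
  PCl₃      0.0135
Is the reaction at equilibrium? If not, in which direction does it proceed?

neither direction; the system is at equilibrium

Q = [PCl₃]·[Cl₂] / [PCl₅] = (0.0135)·(0.00157) / (0.00171) = 0.0124
Q = 0.0124 = Keq, so the system is already at equilibrium.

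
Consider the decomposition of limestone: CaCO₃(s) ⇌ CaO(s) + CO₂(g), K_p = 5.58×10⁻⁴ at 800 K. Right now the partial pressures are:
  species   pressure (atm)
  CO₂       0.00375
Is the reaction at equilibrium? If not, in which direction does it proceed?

in the reverse direction

(CaCO₃, CaO are pure solids — omitted from Q_p.)
Q_p = P(CO₂) = 0.00375
Q_p = 0.00375 > K_p = 5.58×10⁻⁴, so the reverse reaction proceeds.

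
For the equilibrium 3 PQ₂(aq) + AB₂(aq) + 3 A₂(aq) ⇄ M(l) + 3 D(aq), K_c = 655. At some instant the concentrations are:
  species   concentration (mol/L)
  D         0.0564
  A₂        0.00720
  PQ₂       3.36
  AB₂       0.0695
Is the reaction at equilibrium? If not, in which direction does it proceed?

in the forward direction

(M is a pure liquid — omitted from Q_c.)
Q_c = [D]³ / ([PQ₂]³·[AB₂]·[A₂]³) = (0.0564)³ / ((3.36)³·(0.0695)·(0.00720)³) = 182
Q_c = 182 < K_c = 655, so the forward reaction proceeds.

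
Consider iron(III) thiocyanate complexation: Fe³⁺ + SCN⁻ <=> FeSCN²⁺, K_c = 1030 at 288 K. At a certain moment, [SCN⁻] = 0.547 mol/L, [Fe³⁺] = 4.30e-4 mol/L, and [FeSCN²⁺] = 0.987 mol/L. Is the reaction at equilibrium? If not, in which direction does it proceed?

toward reactants

Q_c = [FeSCN²⁺] / ([Fe³⁺]·[SCN⁻]) = (0.987) / ((4.30e-4)·(0.547)) = 4200
Q_c = 4200 > K_c = 1030, so the reverse reaction proceeds.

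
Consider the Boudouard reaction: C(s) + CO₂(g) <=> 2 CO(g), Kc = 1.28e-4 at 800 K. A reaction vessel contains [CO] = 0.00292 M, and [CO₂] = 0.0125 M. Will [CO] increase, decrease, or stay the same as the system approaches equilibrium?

(C is a pure solid — omitted from Qc.)
Qc = [CO]² / [CO₂] = (0.00292)² / (0.0125) = 6.82e-4
Qc = 6.82e-4 > Kc = 1.28e-4: net reverse reaction.
CO is a product, so it decreases.

decrease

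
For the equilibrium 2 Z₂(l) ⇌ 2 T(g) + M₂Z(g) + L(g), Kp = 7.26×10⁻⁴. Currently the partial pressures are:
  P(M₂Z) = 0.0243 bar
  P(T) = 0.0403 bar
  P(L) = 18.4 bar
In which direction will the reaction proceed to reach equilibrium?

no net change (already at equilibrium)

(Z₂ is a pure liquid — omitted from Qp.)
Qp = P(T)²·P(M₂Z)·P(L) = (0.0403)²·(0.0243)·(18.4) = 7.26×10⁻⁴
Qp = 7.26×10⁻⁴ = Kp, so the system is already at equilibrium.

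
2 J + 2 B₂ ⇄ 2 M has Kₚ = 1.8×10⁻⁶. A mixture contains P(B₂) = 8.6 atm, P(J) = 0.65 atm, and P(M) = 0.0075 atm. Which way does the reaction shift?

at equilibrium

Qₚ = P(M)² / (P(J)²·P(B₂)²) = (0.0075)² / ((0.65)²·(8.6)²) = 1.8×10⁻⁶
Qₚ = 1.8×10⁻⁶ = Kₚ, so the system is already at equilibrium.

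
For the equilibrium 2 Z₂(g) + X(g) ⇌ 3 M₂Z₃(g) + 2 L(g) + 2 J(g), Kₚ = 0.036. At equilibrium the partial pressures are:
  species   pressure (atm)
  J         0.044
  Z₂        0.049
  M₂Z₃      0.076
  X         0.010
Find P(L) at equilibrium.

P(L) = 1.0 atm

At equilibrium, Kₚ = P(M₂Z₃)³·P(L)²·P(J)² / (P(Z₂)²·P(X)) = 0.036.
(0.076)³·(P(L))²·(0.044)² / ((0.049)²·(0.010)) = 0.036
P(L)² = 1.02 ⇒ P(L) = 1.0 atm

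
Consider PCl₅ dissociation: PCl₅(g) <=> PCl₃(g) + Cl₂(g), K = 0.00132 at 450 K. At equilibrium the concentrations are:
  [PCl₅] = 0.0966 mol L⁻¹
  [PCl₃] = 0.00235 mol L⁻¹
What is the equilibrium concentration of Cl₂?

At equilibrium, K = [PCl₃]·[Cl₂] / [PCl₅] = 0.00132.
(0.00235)·([Cl₂]) / (0.0966) = 0.00132
[Cl₂] = 0.0543 mol L⁻¹

[Cl₂] = 0.0543 mol L⁻¹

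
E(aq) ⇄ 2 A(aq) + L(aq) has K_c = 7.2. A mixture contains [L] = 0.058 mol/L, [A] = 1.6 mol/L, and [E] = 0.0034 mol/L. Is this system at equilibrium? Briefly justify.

Q_c = [A]²·[L] / [E] = (1.6)²·(0.058) / (0.0034) = 44
Q_c = 44 > K_c = 7.2: net reverse reaction.

no; Q > K, reaction proceeds in reverse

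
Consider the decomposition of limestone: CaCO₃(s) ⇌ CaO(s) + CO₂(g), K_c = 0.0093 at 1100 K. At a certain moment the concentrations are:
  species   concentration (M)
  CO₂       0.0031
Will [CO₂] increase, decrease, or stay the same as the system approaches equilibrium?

increase

(CaCO₃, CaO are pure solids — omitted from Q_c.)
Q_c = [CO₂] = 0.0031
Q_c = 0.0031 < K_c = 0.0093: net forward reaction.
CO₂ is a product, so it increases.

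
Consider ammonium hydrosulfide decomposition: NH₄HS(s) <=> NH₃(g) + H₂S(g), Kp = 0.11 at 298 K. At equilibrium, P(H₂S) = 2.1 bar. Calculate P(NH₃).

(NH₄HS is a pure solid — omitted from Kp.)
At equilibrium, Kp = P(NH₃)·P(H₂S) = 0.11.
(P(NH₃))·(2.1) = 0.11
P(NH₃) = 0.0524 = 0.052 bar

P(NH₃) = 0.052 bar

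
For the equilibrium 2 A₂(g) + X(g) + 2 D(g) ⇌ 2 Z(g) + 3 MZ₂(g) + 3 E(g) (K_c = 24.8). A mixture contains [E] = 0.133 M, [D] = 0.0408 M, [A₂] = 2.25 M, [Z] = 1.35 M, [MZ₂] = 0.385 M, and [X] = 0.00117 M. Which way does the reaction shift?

no net change (already at equilibrium)

Q_c = [Z]²·[MZ₂]³·[E]³ / ([A₂]²·[X]·[D]²) = (1.35)²·(0.385)³·(0.133)³ / ((2.25)²·(0.00117)·(0.0408)²) = 24.8
Q_c = 24.8 = K_c, so the system is already at equilibrium.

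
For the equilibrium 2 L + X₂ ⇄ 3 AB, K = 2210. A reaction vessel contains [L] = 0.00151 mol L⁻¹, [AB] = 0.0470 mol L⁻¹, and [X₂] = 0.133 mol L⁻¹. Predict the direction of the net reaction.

forward (toward products)

Q = [AB]³ / ([L]²·[X₂]) = (0.0470)³ / ((0.00151)²·(0.133)) = 342
Q = 342 < K = 2210, so the forward reaction proceeds.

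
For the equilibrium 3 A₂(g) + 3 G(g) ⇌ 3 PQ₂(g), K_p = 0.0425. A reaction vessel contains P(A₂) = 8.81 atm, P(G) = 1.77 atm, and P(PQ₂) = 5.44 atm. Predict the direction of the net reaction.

Q_p = P(PQ₂)³ / (P(A₂)³·P(G)³) = (5.44)³ / ((8.81)³·(1.77)³) = 0.0425
Q_p = 0.0425 = K_p, so the system is already at equilibrium.

at equilibrium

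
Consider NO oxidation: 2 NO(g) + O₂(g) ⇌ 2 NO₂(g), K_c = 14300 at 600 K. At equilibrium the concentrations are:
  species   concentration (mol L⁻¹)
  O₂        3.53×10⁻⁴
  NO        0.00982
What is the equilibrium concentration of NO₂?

[NO₂] = 0.0221 mol L⁻¹

At equilibrium, K_c = [NO₂]² / ([NO]²·[O₂]) = 14300.
([NO₂])² / ((0.00982)²·(3.53×10⁻⁴)) = 14300
[NO₂]² = 4.87×10⁻⁴ ⇒ [NO₂] = 0.0221 mol L⁻¹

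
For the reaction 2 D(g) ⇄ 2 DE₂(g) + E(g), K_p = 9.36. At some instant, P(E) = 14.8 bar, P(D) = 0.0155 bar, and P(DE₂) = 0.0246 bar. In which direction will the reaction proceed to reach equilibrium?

Q_p = P(DE₂)²·P(E) / P(D)² = (0.0246)²·(14.8) / (0.0155)² = 37.3
Q_p = 37.3 > K_p = 9.36, so the reverse reaction proceeds.

toward reactants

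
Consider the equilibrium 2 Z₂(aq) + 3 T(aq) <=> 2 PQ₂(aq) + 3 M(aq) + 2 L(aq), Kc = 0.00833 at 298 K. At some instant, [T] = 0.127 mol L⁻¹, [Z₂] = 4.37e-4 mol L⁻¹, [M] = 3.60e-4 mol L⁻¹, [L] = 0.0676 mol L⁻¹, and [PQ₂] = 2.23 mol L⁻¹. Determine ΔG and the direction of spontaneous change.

Qc = [PQ₂]²·[M]³·[L]² / ([Z₂]²·[T]³) = (2.23)²·(3.60e-4)³·(0.0676)² / ((4.37e-4)²·(0.127)³) = 0.00271
ΔG = RT ln(Qc/Kc) = (8.314 J mol⁻¹ K⁻¹)(298 K) × ln(0.00271/0.00833)
   = (2.478 kJ/mol)(-1.123) = -2.78 kJ/mol
ΔG < 0, so the forward reaction is spontaneous (proceeds forward).

ΔG = -2.78 kJ/mol; the forward reaction is spontaneous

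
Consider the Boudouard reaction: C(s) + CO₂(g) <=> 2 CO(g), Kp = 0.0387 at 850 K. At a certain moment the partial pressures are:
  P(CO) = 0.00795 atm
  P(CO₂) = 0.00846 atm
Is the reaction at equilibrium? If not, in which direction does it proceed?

toward products

(C is a pure solid — omitted from Qp.)
Qp = P(CO)² / P(CO₂) = (0.00795)² / (0.00846) = 0.00747
Qp = 0.00747 < Kp = 0.0387, so the forward reaction proceeds.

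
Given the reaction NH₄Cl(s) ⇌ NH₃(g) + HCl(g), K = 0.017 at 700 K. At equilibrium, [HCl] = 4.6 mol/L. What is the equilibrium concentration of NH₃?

(NH₄Cl is a pure solid — omitted from K.)
At equilibrium, K = [NH₃]·[HCl] = 0.017.
([NH₃])·(4.6) = 0.017
[NH₃] = 0.00370 = 0.0037 mol/L

[NH₃] = 0.0037 mol/L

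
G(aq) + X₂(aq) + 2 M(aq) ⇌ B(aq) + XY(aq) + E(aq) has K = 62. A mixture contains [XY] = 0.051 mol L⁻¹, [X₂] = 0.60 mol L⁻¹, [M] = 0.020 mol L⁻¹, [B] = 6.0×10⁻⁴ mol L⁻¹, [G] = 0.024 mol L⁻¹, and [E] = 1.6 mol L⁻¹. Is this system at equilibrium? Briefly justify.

Q = [B]·[XY]·[E] / ([G]·[X₂]·[M]²) = (6.0×10⁻⁴)·(0.051)·(1.6) / ((0.024)·(0.60)·(0.020)²) = 8.5
Q = 8.5 < K = 62: net forward reaction.

no; Q < K, reaction proceeds forward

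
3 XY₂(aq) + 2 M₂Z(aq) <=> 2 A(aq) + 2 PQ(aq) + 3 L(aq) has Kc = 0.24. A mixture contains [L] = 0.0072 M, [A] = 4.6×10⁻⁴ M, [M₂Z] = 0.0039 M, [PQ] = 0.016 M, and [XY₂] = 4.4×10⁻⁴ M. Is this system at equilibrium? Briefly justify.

no; Q < K, reaction proceeds forward

Qc = [A]²·[PQ]²·[L]³ / ([XY₂]³·[M₂Z]²) = (4.6×10⁻⁴)²·(0.016)²·(0.0072)³ / ((4.4×10⁻⁴)³·(0.0039)²) = 0.016
Qc = 0.016 < Kc = 0.24: net forward reaction.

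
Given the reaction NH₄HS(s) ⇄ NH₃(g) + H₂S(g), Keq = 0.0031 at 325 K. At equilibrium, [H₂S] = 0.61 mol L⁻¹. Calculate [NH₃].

[NH₃] = 0.0051 mol L⁻¹

(NH₄HS is a pure solid — omitted from Keq.)
At equilibrium, Keq = [NH₃]·[H₂S] = 0.0031.
([NH₃])·(0.61) = 0.0031
[NH₃] = 0.00508 = 0.0051 mol L⁻¹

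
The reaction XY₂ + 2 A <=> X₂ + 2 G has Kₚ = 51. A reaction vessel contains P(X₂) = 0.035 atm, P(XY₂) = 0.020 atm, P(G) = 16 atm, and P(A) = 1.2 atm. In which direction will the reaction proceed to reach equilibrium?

toward reactants

Qₚ = P(X₂)·P(G)² / (P(XY₂)·P(A)²) = (0.035)·(16)² / ((0.020)·(1.2)²) = 310
Qₚ = 310 > Kₚ = 51, so the reverse reaction proceeds.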